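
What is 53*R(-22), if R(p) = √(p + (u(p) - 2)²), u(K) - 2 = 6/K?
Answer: 53*I*√2653/11 ≈ 248.17*I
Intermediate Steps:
u(K) = 2 + 6/K
R(p) = √(p + 36/p²) (R(p) = √(p + ((2 + 6/p) - 2)²) = √(p + (6/p)²) = √(p + 36/p²))
53*R(-22) = 53*√(-22 + 36/(-22)²) = 53*√(-22 + 36*(1/484)) = 53*√(-22 + 9/121) = 53*√(-2653/121) = 53*(I*√2653/11) = 53*I*√2653/11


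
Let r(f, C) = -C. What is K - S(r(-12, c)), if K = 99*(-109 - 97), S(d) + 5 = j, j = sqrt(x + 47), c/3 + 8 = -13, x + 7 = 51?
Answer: -20389 - sqrt(91) ≈ -20399.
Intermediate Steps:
x = 44 (x = -7 + 51 = 44)
c = -63 (c = -24 + 3*(-13) = -24 - 39 = -63)
j = sqrt(91) (j = sqrt(44 + 47) = sqrt(91) ≈ 9.5394)
S(d) = -5 + sqrt(91)
K = -20394 (K = 99*(-206) = -20394)
K - S(r(-12, c)) = -20394 - (-5 + sqrt(91)) = -20394 + (5 - sqrt(91)) = -20389 - sqrt(91)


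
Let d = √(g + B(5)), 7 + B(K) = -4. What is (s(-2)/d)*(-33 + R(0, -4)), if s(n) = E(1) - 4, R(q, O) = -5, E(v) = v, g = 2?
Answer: -38*I ≈ -38.0*I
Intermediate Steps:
B(K) = -11 (B(K) = -7 - 4 = -11)
d = 3*I (d = √(2 - 11) = √(-9) = 3*I ≈ 3.0*I)
s(n) = -3 (s(n) = 1 - 4 = -3)
(s(-2)/d)*(-33 + R(0, -4)) = (-3*(-I/3))*(-33 - 5) = -(-1)*I*(-38) = I*(-38) = -38*I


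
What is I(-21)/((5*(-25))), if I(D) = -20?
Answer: 4/25 ≈ 0.16000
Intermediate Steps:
I(-21)/((5*(-25))) = -20/(5*(-25)) = -20/(-125) = -20*(-1/125) = 4/25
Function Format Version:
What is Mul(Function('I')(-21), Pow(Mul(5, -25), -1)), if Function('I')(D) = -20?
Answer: Rational(4, 25) ≈ 0.16000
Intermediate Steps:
Mul(Function('I')(-21), Pow(Mul(5, -25), -1)) = Mul(-20, Pow(Mul(5, -25), -1)) = Mul(-20, Pow(-125, -1)) = Mul(-20, Rational(-1, 125)) = Rational(4, 25)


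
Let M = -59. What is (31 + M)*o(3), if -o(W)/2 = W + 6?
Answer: 504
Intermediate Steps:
o(W) = -12 - 2*W (o(W) = -2*(W + 6) = -2*(6 + W) = -12 - 2*W)
(31 + M)*o(3) = (31 - 59)*(-12 - 2*3) = -28*(-12 - 6) = -28*(-18) = 504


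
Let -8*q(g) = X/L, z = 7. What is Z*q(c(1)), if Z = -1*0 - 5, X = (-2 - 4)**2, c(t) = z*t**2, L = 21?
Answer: 15/14 ≈ 1.0714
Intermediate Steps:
c(t) = 7*t**2
X = 36 (X = (-6)**2 = 36)
Z = -5 (Z = 0 - 5 = -5)
q(g) = -3/14 (q(g) = -9/(2*21) = -1/8*12/7 = -3/14)
Z*q(c(1)) = -5*(-3/14) = 15/14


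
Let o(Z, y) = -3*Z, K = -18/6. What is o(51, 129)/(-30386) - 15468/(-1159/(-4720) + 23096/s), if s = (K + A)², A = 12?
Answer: -179677777572513/3315325271614 ≈ -54.196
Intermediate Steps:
K = -3 (K = -18*⅙ = -3)
s = 81 (s = (-3 + 12)² = 9² = 81)
o(51, 129)/(-30386) - 15468/(-1159/(-4720) + 23096/s) = -3*51/(-30386) - 15468/(-1159/(-4720) + 23096/81) = -153*(-1/30386) - 15468/(-1159*(-1/4720) + 23096*(1/81)) = 153/30386 - 15468/(1159/4720 + 23096/81) = 153/30386 - 15468/109106999/382320 = 153/30386 - 15468*382320/109106999 = 153/30386 - 5913725760/109106999 = -179677777572513/3315325271614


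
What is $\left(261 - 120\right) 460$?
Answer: $64860$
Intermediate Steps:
$\left(261 - 120\right) 460 = 141 \cdot 460 = 64860$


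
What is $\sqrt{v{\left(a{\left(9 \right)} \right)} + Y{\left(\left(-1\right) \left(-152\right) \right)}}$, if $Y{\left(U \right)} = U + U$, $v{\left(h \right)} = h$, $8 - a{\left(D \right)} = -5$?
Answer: $\sqrt{317} \approx 17.805$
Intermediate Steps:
$a{\left(D \right)} = 13$ ($a{\left(D \right)} = 8 - -5 = 8 + 5 = 13$)
$Y{\left(U \right)} = 2 U$
$\sqrt{v{\left(a{\left(9 \right)} \right)} + Y{\left(\left(-1\right) \left(-152\right) \right)}} = \sqrt{13 + 2 \left(\left(-1\right) \left(-152\right)\right)} = \sqrt{13 + 2 \cdot 152} = \sqrt{13 + 304} = \sqrt{317}$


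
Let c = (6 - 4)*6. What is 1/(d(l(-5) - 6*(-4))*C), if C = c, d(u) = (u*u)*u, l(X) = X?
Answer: 1/82308 ≈ 1.2149e-5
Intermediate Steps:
d(u) = u³ (d(u) = u²*u = u³)
c = 12 (c = 2*6 = 12)
C = 12
1/(d(l(-5) - 6*(-4))*C) = 1/((-5 - 6*(-4))³*12) = 1/((-5 - 1*(-24))³*12) = 1/((-5 + 24)³*12) = 1/(19³*12) = 1/(6859*12) = 1/82308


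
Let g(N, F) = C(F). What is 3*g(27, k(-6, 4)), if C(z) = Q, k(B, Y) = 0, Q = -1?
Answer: -3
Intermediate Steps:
C(z) = -1
g(N, F) = -1
3*g(27, k(-6, 4)) = 3*(-1) = -3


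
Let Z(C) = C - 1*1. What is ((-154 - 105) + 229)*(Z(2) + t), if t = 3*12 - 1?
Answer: -1080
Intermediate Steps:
Z(C) = -1 + C (Z(C) = C - 1 = -1 + C)
t = 35 (t = 36 - 1 = 35)
((-154 - 105) + 229)*(Z(2) + t) = ((-154 - 105) + 229)*((-1 + 2) + 35) = (-259 + 229)*(1 + 35) = -30*36 = -1080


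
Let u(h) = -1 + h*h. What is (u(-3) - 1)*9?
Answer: 63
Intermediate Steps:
u(h) = -1 + h²
(u(-3) - 1)*9 = ((-1 + (-3)²) - 1)*9 = ((-1 + 9) - 1)*9 = (8 - 1)*9 = 7*9 = 63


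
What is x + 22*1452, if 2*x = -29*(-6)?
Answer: 32031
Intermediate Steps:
x = 87 (x = (-29*(-6))/2 = (½)*174 = 87)
x + 22*1452 = 87 + 22*1452 = 87 + 31944 = 32031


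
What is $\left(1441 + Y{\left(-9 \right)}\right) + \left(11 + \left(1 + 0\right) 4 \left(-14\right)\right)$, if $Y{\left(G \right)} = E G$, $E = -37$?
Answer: $1729$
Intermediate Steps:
$Y{\left(G \right)} = - 37 G$
$\left(1441 + Y{\left(-9 \right)}\right) + \left(11 + \left(1 + 0\right) 4 \left(-14\right)\right) = \left(1441 - -333\right) + \left(11 + \left(1 + 0\right) 4 \left(-14\right)\right) = \left(1441 + 333\right) + \left(11 + 1 \cdot 4 \left(-14\right)\right) = 1774 + \left(11 + 4 \left(-14\right)\right) = 1774 + \left(11 - 56\right) = 1774 - 45 = 1729$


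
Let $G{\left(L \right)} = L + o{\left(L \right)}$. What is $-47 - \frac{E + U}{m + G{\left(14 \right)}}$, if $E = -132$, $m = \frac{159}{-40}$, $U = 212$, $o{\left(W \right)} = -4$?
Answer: $- \frac{14527}{241} \approx -60.278$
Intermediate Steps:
$G{\left(L \right)} = -4 + L$ ($G{\left(L \right)} = L - 4 = -4 + L$)
$m = - \frac{159}{40}$ ($m = 159 \left(- \frac{1}{40}\right) = - \frac{159}{40} \approx -3.975$)
$-47 - \frac{E + U}{m + G{\left(14 \right)}} = -47 - \frac{-132 + 212}{- \frac{159}{40} + \left(-4 + 14\right)} = -47 - \frac{80}{- \frac{159}{40} + 10} = -47 - \frac{80}{\frac{241}{40}} = -47 - 80 \cdot \frac{40}{241} = -47 - \frac{3200}{241} = - \frac{14527}{241}$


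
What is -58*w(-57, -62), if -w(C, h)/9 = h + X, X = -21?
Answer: -43326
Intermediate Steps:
w(C, h) = 189 - 9*h (w(C, h) = -9*(h - 21) = -9*(-21 + h) = 189 - 9*h)
-58*w(-57, -62) = -58*(189 - 9*(-62)) = -58*(189 + 558) = -58*747 = -43326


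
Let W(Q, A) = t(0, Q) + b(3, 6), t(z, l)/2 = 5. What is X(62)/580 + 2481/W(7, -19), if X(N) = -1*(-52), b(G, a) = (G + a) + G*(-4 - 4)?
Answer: -71936/145 ≈ -496.11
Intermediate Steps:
t(z, l) = 10 (t(z, l) = 2*5 = 10)
b(G, a) = a - 7*G (b(G, a) = (G + a) + G*(-8) = (G + a) - 8*G = a - 7*G)
W(Q, A) = -5 (W(Q, A) = 10 + (6 - 7*3) = 10 + (6 - 21) = 10 - 15 = -5)
X(N) = 52
X(62)/580 + 2481/W(7, -19) = 52/580 + 2481/(-5) = 52*(1/580) + 2481*(-⅕) = 13/145 - 2481/5 = -71936/145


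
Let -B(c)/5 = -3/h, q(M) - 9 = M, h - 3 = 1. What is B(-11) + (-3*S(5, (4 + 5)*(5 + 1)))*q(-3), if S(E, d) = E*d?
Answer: -19425/4 ≈ -4856.3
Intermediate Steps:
h = 4 (h = 3 + 1 = 4)
q(M) = 9 + M
B(c) = 15/4 (B(c) = -(-15)/4 = -5*(-¾) = 15/4)
B(-11) + (-3*S(5, (4 + 5)*(5 + 1)))*q(-3) = 15/4 + (-15*(4 + 5)*(5 + 1))*(9 - 3) = 15/4 - 15*9*6*6 = 15/4 - 15*54*6 = 15/4 - 3*270*6 = 15/4 - 810*6 = 15/4 - 4860 = -19425/4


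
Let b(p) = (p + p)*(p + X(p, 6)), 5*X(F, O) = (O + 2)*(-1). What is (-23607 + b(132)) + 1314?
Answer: 60663/5 ≈ 12133.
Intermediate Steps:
X(F, O) = -⅖ - O/5 (X(F, O) = ((O + 2)*(-1))/5 = ((2 + O)*(-1))/5 = (-2 - O)/5 = -⅖ - O/5)
b(p) = 2*p*(-8/5 + p) (b(p) = (p + p)*(p + (-⅖ - ⅕*6)) = (2*p)*(p + (-⅖ - 6/5)) = (2*p)*(p - 8/5) = (2*p)*(-8/5 + p) = 2*p*(-8/5 + p))
(-23607 + b(132)) + 1314 = (-23607 + (⅖)*132*(-8 + 5*132)) + 1314 = (-23607 + (⅖)*132*(-8 + 660)) + 1314 = (-23607 + (⅖)*132*652) + 1314 = (-23607 + 172128/5) + 1314 = 54093/5 + 1314 = 60663/5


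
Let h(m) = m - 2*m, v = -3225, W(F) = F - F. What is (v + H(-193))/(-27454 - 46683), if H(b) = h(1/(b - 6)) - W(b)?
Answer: 91682/2107609 ≈ 0.043500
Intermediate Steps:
W(F) = 0
h(m) = -m
H(b) = -1/(-6 + b) (H(b) = -1/(b - 6) - 1*0 = -1/(-6 + b) + 0 = -1/(-6 + b))
(v + H(-193))/(-27454 - 46683) = (-3225 - 1/(-6 - 193))/(-27454 - 46683) = (-3225 - 1/(-199))/(-74137) = (-3225 - 1*(-1/199))*(-1/74137) = (-3225 + 1/199)*(-1/74137) = -641774/199*(-1/74137) = 91682/2107609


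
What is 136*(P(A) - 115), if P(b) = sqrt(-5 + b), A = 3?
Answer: -15640 + 136*I*sqrt(2) ≈ -15640.0 + 192.33*I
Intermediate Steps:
136*(P(A) - 115) = 136*(sqrt(-5 + 3) - 115) = 136*(sqrt(-2) - 115) = 136*(I*sqrt(2) - 115) = 136*(-115 + I*sqrt(2)) = -15640 + 136*I*sqrt(2)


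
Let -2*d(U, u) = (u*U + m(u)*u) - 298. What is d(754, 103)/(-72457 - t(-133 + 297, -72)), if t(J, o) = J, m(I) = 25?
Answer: 79939/145242 ≈ 0.55038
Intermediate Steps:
d(U, u) = 149 - 25*u/2 - U*u/2 (d(U, u) = -((u*U + 25*u) - 298)/2 = -((U*u + 25*u) - 298)/2 = -((25*u + U*u) - 298)/2 = -(-298 + 25*u + U*u)/2 = 149 - 25*u/2 - U*u/2)
d(754, 103)/(-72457 - t(-133 + 297, -72)) = (149 - 25/2*103 - 1/2*754*103)/(-72457 - (-133 + 297)) = (149 - 2575/2 - 38831)/(-72457 - 1*164) = -79939/(2*(-72457 - 164)) = -79939/2/(-72621) = -79939/2*(-1/72621) = 79939/145242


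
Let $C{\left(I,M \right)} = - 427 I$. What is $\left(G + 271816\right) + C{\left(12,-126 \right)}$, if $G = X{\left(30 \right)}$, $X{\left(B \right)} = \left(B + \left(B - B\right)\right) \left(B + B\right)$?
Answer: $268492$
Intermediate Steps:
$X{\left(B \right)} = 2 B^{2}$ ($X{\left(B \right)} = \left(B + 0\right) 2 B = B 2 B = 2 B^{2}$)
$G = 1800$ ($G = 2 \cdot 30^{2} = 2 \cdot 900 = 1800$)
$\left(G + 271816\right) + C{\left(12,-126 \right)} = \left(1800 + 271816\right) - 5124 = 273616 - 5124 = 268492$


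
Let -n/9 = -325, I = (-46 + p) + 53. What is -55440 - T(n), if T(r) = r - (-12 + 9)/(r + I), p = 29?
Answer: -57606256/987 ≈ -58365.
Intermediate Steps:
I = 36 (I = (-46 + 29) + 53 = -17 + 53 = 36)
n = 2925 (n = -9*(-325) = 2925)
T(r) = r + 3/(36 + r) (T(r) = r - (-12 + 9)/(r + 36) = r - (-3)/(36 + r) = r + 3/(36 + r))
-55440 - T(n) = -55440 - (3 + 2925**2 + 36*2925)/(36 + 2925) = -55440 - (3 + 8555625 + 105300)/2961 = -55440 - 8660928/2961 = -55440 - 1*2886976/987 = -55440 - 2886976/987 = -57606256/987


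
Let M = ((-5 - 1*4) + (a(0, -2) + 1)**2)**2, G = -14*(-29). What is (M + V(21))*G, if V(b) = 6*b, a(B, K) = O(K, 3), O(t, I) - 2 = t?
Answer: 77140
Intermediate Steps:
O(t, I) = 2 + t
a(B, K) = 2 + K
G = 406
M = 64 (M = ((-5 - 1*4) + ((2 - 2) + 1)**2)**2 = ((-5 - 4) + (0 + 1)**2)**2 = (-9 + 1**2)**2 = (-9 + 1)**2 = (-8)**2 = 64)
(M + V(21))*G = (64 + 6*21)*406 = (64 + 126)*406 = 190*406 = 77140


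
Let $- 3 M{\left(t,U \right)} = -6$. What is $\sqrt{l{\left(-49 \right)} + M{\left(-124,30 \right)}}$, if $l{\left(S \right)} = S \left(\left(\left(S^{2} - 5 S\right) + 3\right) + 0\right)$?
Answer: $i \sqrt{129799} \approx 360.28 i$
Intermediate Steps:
$M{\left(t,U \right)} = 2$ ($M{\left(t,U \right)} = \left(- \frac{1}{3}\right) \left(-6\right) = 2$)
$l{\left(S \right)} = S \left(3 + S^{2} - 5 S\right)$ ($l{\left(S \right)} = S \left(\left(3 + S^{2} - 5 S\right) + 0\right) = S \left(3 + S^{2} - 5 S\right)$)
$\sqrt{l{\left(-49 \right)} + M{\left(-124,30 \right)}} = \sqrt{- 49 \left(3 + \left(-49\right)^{2} - -245\right) + 2} = \sqrt{- 49 \left(3 + 2401 + 245\right) + 2} = \sqrt{\left(-49\right) 2649 + 2} = \sqrt{-129801 + 2} = \sqrt{-129799} = i \sqrt{129799}$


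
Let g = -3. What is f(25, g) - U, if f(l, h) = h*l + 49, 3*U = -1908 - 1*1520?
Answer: 3350/3 ≈ 1116.7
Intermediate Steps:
U = -3428/3 (U = (-1908 - 1*1520)/3 = (-1908 - 1520)/3 = (⅓)*(-3428) = -3428/3 ≈ -1142.7)
f(l, h) = 49 + h*l
f(25, g) - U = (49 - 3*25) - 1*(-3428/3) = (49 - 75) + 3428/3 = -26 + 3428/3 = 3350/3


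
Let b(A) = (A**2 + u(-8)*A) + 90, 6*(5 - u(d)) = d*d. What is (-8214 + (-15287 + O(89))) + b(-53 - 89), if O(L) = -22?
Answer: -7393/3 ≈ -2464.3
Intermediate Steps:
u(d) = 5 - d**2/6 (u(d) = 5 - d*d/6 = 5 - d**2/6)
b(A) = 90 + A**2 - 17*A/3 (b(A) = (A**2 + (5 - 1/6*(-8)**2)*A) + 90 = (A**2 + (5 - 1/6*64)*A) + 90 = (A**2 + (5 - 32/3)*A) + 90 = (A**2 - 17*A/3) + 90 = 90 + A**2 - 17*A/3)
(-8214 + (-15287 + O(89))) + b(-53 - 89) = (-8214 + (-15287 - 22)) + (90 + (-53 - 89)**2 - 17*(-53 - 89)/3) = (-8214 - 15309) + (90 + (-142)**2 - 17/3*(-142)) = -23523 + (90 + 20164 + 2414/3) = -23523 + 63176/3 = -7393/3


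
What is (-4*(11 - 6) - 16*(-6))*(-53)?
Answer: -4028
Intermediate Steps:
(-4*(11 - 6) - 16*(-6))*(-53) = (-4*5 + 96)*(-53) = (-20 + 96)*(-53) = 76*(-53) = -4028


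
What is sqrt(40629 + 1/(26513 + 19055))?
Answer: sqrt(329546044594)/2848 ≈ 201.57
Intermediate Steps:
sqrt(40629 + 1/(26513 + 19055)) = sqrt(40629 + 1/45568) = sqrt(1851382273/45568) = sqrt(329546044594)/2848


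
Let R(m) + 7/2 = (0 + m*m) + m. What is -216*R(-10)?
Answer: -18684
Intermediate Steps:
R(m) = -7/2 + m + m**2 (R(m) = -7/2 + ((0 + m*m) + m) = -7/2 + ((0 + m**2) + m) = -7/2 + (m**2 + m) = -7/2 + (m + m**2) = -7/2 + m + m**2)
-216*R(-10) = -216*(-7/2 - 10 + (-10)**2) = -216*(-7/2 - 10 + 100) = -216*173/2 = -18684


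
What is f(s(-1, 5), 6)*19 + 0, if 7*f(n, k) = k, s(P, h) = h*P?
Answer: 114/7 ≈ 16.286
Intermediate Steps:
s(P, h) = P*h
f(n, k) = k/7
f(s(-1, 5), 6)*19 + 0 = ((⅐)*6)*19 + 0 = (6/7)*19 + 0 = 114/7 + 0 = 114/7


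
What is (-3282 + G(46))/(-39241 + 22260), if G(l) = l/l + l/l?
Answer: 3280/16981 ≈ 0.19316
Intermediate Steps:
G(l) = 2 (G(l) = 1 + 1 = 2)
(-3282 + G(46))/(-39241 + 22260) = (-3282 + 2)/(-39241 + 22260) = -3280/(-16981) = -3280*(-1/16981) = 3280/16981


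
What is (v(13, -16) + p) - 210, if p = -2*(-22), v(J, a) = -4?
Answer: -170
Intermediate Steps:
p = 44
(v(13, -16) + p) - 210 = (-4 + 44) - 210 = 40 - 210 = -170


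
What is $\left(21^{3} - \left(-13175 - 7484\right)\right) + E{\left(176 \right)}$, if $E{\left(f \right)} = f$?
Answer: $30096$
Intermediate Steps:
$\left(21^{3} - \left(-13175 - 7484\right)\right) + E{\left(176 \right)} = \left(21^{3} - \left(-13175 - 7484\right)\right) + 176 = \left(9261 - \left(-13175 - 7484\right)\right) + 176 = \left(9261 - -20659\right) + 176 = \left(9261 + 20659\right) + 176 = 29920 + 176 = 30096$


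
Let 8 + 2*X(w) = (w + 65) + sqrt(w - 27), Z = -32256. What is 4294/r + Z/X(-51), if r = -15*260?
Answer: (-2147*sqrt(78) + 125811282*I)/(1950*(sqrt(78) - 6*I)) ≈ -3396.5 + 4997.8*I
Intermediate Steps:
r = -3900
X(w) = 57/2 + w/2 + sqrt(-27 + w)/2 (X(w) = -4 + ((w + 65) + sqrt(w - 27))/2 = -4 + ((65 + w) + sqrt(-27 + w))/2 = -4 + (65 + w + sqrt(-27 + w))/2 = -4 + (65/2 + w/2 + sqrt(-27 + w)/2) = 57/2 + w/2 + sqrt(-27 + w)/2)
4294/r + Z/X(-51) = 4294/(-3900) - 32256/(57/2 + (1/2)*(-51) + sqrt(-27 - 51)/2) = 4294*(-1/3900) - 32256/(57/2 - 51/2 + sqrt(-78)/2) = -2147/1950 - 32256/(57/2 - 51/2 + (I*sqrt(78))/2) = -2147/1950 - 32256/(57/2 - 51/2 + I*sqrt(78)/2) = -2147/1950 - 32256/(3 + I*sqrt(78)/2)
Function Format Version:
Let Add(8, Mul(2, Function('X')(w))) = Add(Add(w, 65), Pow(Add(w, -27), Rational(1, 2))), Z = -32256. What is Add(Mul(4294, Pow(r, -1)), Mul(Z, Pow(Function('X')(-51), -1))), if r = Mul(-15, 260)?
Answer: Mul(Rational(1, 1950), Pow(Add(Pow(78, Rational(1, 2)), Mul(-6, I)), -1), Add(Mul(-2147, Pow(78, Rational(1, 2))), Mul(125811282, I))) ≈ Add(-3396.5, Mul(4997.8, I))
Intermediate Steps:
r = -3900
Function('X')(w) = Add(Rational(57, 2), Mul(Rational(1, 2), w), Mul(Rational(1, 2), Pow(Add(-27, w), Rational(1, 2)))) (Function('X')(w) = Add(-4, Mul(Rational(1, 2), Add(Add(w, 65), Pow(Add(w, -27), Rational(1, 2))))) = Add(-4, Mul(Rational(1, 2), Add(Add(65, w), Pow(Add(-27, w), Rational(1, 2))))) = Add(-4, Mul(Rational(1, 2), Add(65, w, Pow(Add(-27, w), Rational(1, 2))))) = Add(-4, Add(Rational(65, 2), Mul(Rational(1, 2), w), Mul(Rational(1, 2), Pow(Add(-27, w), Rational(1, 2))))) = Add(Rational(57, 2), Mul(Rational(1, 2), w), Mul(Rational(1, 2), Pow(Add(-27, w), Rational(1, 2)))))
Add(Mul(4294, Pow(r, -1)), Mul(Z, Pow(Function('X')(-51), -1))) = Add(Mul(4294, Pow(-3900, -1)), Mul(-32256, Pow(Add(Rational(57, 2), Mul(Rational(1, 2), -51), Mul(Rational(1, 2), Pow(Add(-27, -51), Rational(1, 2)))), -1))) = Add(Mul(4294, Rational(-1, 3900)), Mul(-32256, Pow(Add(Rational(57, 2), Rational(-51, 2), Mul(Rational(1, 2), Pow(-78, Rational(1, 2)))), -1))) = Add(Rational(-2147, 1950), Mul(-32256, Pow(Add(Rational(57, 2), Rational(-51, 2), Mul(Rational(1, 2), Mul(I, Pow(78, Rational(1, 2))))), -1))) = Add(Rational(-2147, 1950), Mul(-32256, Pow(Add(Rational(57, 2), Rational(-51, 2), Mul(Rational(1, 2), I, Pow(78, Rational(1, 2)))), -1))) = Add(Rational(-2147, 1950), Mul(-32256, Pow(Add(3, Mul(Rational(1, 2), I, Pow(78, Rational(1, 2)))), -1)))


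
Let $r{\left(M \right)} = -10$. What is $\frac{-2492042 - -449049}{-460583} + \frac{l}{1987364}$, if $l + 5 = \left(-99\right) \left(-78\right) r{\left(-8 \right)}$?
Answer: $\frac{4024602218277}{915346073212} \approx 4.3968$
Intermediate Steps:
$l = -77225$ ($l = -5 + \left(-99\right) \left(-78\right) \left(-10\right) = -5 + 7722 \left(-10\right) = -5 - 77220 = -77225$)
$\frac{-2492042 - -449049}{-460583} + \frac{l}{1987364} = \frac{-2492042 - -449049}{-460583} - \frac{77225}{1987364} = \left(-2492042 + 449049\right) \left(- \frac{1}{460583}\right) - \frac{77225}{1987364} = \left(-2042993\right) \left(- \frac{1}{460583}\right) - \frac{77225}{1987364} = \frac{2042993}{460583} - \frac{77225}{1987364} = \frac{4024602218277}{915346073212}$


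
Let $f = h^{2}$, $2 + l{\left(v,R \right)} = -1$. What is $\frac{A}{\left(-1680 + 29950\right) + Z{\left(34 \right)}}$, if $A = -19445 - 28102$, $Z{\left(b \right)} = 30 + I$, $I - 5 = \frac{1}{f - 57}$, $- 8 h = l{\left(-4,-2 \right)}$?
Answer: $- \frac{173023533}{103001831} \approx -1.6798$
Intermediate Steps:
$l{\left(v,R \right)} = -3$ ($l{\left(v,R \right)} = -2 - 1 = -3$)
$h = \frac{3}{8}$ ($h = \left(- \frac{1}{8}\right) \left(-3\right) = \frac{3}{8} \approx 0.375$)
$f = \frac{9}{64}$ ($f = \left(\frac{3}{8}\right)^{2} = \frac{9}{64} \approx 0.14063$)
$I = \frac{18131}{3639}$ ($I = 5 + \frac{1}{\frac{9}{64} - 57} = 5 + \frac{1}{- \frac{3639}{64}} = 5 - \frac{64}{3639} = \frac{18131}{3639} \approx 4.9824$)
$Z{\left(b \right)} = \frac{127301}{3639}$ ($Z{\left(b \right)} = 30 + \frac{18131}{3639} = \frac{127301}{3639}$)
$A = -47547$ ($A = -19445 - 28102 = -47547$)
$\frac{A}{\left(-1680 + 29950\right) + Z{\left(34 \right)}} = - \frac{47547}{\left(-1680 + 29950\right) + \frac{127301}{3639}} = - \frac{47547}{28270 + \frac{127301}{3639}} = - \frac{47547}{\frac{103001831}{3639}} = \left(-47547\right) \frac{3639}{103001831} = - \frac{173023533}{103001831}$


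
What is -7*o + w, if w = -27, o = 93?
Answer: -678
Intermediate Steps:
-7*o + w = -7*93 - 27 = -651 - 27 = -678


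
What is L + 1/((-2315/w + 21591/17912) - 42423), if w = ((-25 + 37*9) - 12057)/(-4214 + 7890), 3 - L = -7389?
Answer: 64865949388106632/8775155519285 ≈ 7392.0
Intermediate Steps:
L = 7392 (L = 3 - 1*(-7389) = 3 + 7389 = 7392)
w = -11749/3676 (w = ((-25 + 333) - 12057)/3676 = (308 - 12057)*(1/3676) = -11749*1/3676 = -11749/3676 ≈ -3.1961)
L + 1/((-2315/w + 21591/17912) - 42423) = 7392 + 1/((-2315/(-11749/3676) + 21591/17912) - 42423) = 7392 + 1/((-2315*(-3676/11749) + 21591*(1/17912)) - 42423) = 7392 + 1/((8509940/11749 + 21591/17912) - 42423) = 7392 + 1/(152683717939/210448088 - 42423) = 7392 + 1/(-8775155519285/210448088) = 7392 - 210448088/8775155519285 = 64865949388106632/8775155519285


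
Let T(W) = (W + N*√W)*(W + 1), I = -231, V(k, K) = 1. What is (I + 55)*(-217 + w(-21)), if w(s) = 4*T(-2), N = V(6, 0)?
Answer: 36784 + 704*I*√2 ≈ 36784.0 + 995.61*I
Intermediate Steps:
N = 1
T(W) = (1 + W)*(W + √W) (T(W) = (W + 1*√W)*(W + 1) = (W + √W)*(1 + W) = (1 + W)*(W + √W))
w(s) = 8 - 4*I*√2 (w(s) = 4*(-2 + √(-2) + (-2)² + (-2)^(3/2)) = 4*(-2 + I*√2 + 4 - 2*I*√2) = 4*(2 - I*√2) = 8 - 4*I*√2)
(I + 55)*(-217 + w(-21)) = (-231 + 55)*(-217 + (8 - 4*I*√2)) = -176*(-209 - 4*I*√2) = 36784 + 704*I*√2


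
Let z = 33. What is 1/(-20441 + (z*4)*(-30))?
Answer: -1/24401 ≈ -4.0982e-5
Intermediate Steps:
1/(-20441 + (z*4)*(-30)) = 1/(-20441 + (33*4)*(-30)) = 1/(-20441 + 132*(-30)) = 1/(-20441 - 3960) = 1/(-24401) = -1/24401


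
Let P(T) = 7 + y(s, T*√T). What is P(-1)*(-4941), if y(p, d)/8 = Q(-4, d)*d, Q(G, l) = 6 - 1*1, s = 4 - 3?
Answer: -34587 + 197640*I ≈ -34587.0 + 1.9764e+5*I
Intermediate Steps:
s = 1
Q(G, l) = 5 (Q(G, l) = 6 - 1 = 5)
y(p, d) = 40*d (y(p, d) = 8*(5*d) = 40*d)
P(T) = 7 + 40*T^(3/2) (P(T) = 7 + 40*(T*√T) = 7 + 40*T^(3/2))
P(-1)*(-4941) = (7 + 40*(-1)^(3/2))*(-4941) = (7 + 40*(-I))*(-4941) = (7 - 40*I)*(-4941) = -34587 + 197640*I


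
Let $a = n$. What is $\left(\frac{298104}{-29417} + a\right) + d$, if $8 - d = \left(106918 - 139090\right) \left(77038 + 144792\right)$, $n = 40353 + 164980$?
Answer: $\frac{209946778313013}{29417} \approx 7.1369 \cdot 10^{9}$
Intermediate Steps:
$n = 205333$
$a = 205333$
$d = 7136714768$ ($d = 8 - \left(106918 - 139090\right) \left(77038 + 144792\right) = 8 - \left(-32172\right) 221830 = 8 - -7136714760 = 8 + 7136714760 = 7136714768$)
$\left(\frac{298104}{-29417} + a\right) + d = \left(\frac{298104}{-29417} + 205333\right) + 7136714768 = \left(298104 \left(- \frac{1}{29417}\right) + 205333\right) + 7136714768 = \left(- \frac{298104}{29417} + 205333\right) + 7136714768 = \frac{6039982757}{29417} + 7136714768 = \frac{209946778313013}{29417}$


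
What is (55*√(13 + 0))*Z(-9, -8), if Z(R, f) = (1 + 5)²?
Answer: 1980*√13 ≈ 7139.0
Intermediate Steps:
Z(R, f) = 36 (Z(R, f) = 6² = 36)
(55*√(13 + 0))*Z(-9, -8) = (55*√(13 + 0))*36 = (55*√13)*36 = 1980*√13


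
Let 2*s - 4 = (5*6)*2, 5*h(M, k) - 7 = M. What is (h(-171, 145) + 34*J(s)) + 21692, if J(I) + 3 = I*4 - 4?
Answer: 128866/5 ≈ 25773.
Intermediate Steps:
h(M, k) = 7/5 + M/5
s = 32 (s = 2 + ((5*6)*2)/2 = 2 + (30*2)/2 = 2 + (½)*60 = 2 + 30 = 32)
J(I) = -7 + 4*I (J(I) = -3 + (I*4 - 4) = -3 + (4*I - 4) = -3 + (-4 + 4*I) = -7 + 4*I)
(h(-171, 145) + 34*J(s)) + 21692 = ((7/5 + (⅕)*(-171)) + 34*(-7 + 4*32)) + 21692 = ((7/5 - 171/5) + 34*(-7 + 128)) + 21692 = (-164/5 + 34*121) + 21692 = (-164/5 + 4114) + 21692 = 20406/5 + 21692 = 128866/5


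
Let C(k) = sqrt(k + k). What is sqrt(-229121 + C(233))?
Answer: sqrt(-229121 + sqrt(466)) ≈ 478.64*I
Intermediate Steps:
C(k) = sqrt(2)*sqrt(k) (C(k) = sqrt(2*k) = sqrt(2)*sqrt(k))
sqrt(-229121 + C(233)) = sqrt(-229121 + sqrt(2)*sqrt(233)) = sqrt(-229121 + sqrt(466))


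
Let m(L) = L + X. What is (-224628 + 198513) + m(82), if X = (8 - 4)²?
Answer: -26017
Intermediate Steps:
X = 16 (X = 4² = 16)
m(L) = 16 + L (m(L) = L + 16 = 16 + L)
(-224628 + 198513) + m(82) = (-224628 + 198513) + (16 + 82) = -26115 + 98 = -26017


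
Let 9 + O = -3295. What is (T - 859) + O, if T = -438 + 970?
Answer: -3631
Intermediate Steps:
O = -3304 (O = -9 - 3295 = -3304)
T = 532
(T - 859) + O = (532 - 859) - 3304 = -327 - 3304 = -3631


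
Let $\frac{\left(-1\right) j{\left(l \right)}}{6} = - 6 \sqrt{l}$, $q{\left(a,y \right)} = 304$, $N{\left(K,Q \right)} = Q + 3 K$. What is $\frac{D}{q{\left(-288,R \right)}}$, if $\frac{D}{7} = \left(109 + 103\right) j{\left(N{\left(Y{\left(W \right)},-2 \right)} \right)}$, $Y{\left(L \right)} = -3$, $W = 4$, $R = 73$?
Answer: $\frac{3339 i \sqrt{11}}{19} \approx 582.85 i$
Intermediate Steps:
$j{\left(l \right)} = 36 \sqrt{l}$ ($j{\left(l \right)} = - 6 \left(- 6 \sqrt{l}\right) = 36 \sqrt{l}$)
$D = 53424 i \sqrt{11}$ ($D = 7 \left(109 + 103\right) 36 \sqrt{-2 + 3 \left(-3\right)} = 7 \cdot 212 \cdot 36 \sqrt{-2 - 9} = 7 \cdot 212 \cdot 36 \sqrt{-11} = 7 \cdot 212 \cdot 36 i \sqrt{11} = 7 \cdot 7632 i \sqrt{11} = 53424 i \sqrt{11} \approx 1.7719 \cdot 10^{5} i$)
$\frac{D}{q{\left(-288,R \right)}} = \frac{53424 i \sqrt{11}}{304} = 53424 i \sqrt{11} \cdot \frac{1}{304} = \frac{3339 i \sqrt{11}}{19}$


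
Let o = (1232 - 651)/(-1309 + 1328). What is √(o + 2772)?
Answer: √1011731/19 ≈ 52.939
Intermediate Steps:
o = 581/19 ≈ 30.579
√(o + 2772) = √(581/19 + 2772) = √(53249/19) = √1011731/19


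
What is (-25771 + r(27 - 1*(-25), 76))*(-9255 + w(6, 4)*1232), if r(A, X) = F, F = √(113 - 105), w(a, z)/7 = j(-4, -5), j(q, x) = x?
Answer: 1349756125 - 104750*√2 ≈ 1.3496e+9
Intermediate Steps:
w(a, z) = -35 (w(a, z) = 7*(-5) = -35)
F = 2*√2 (F = √8 = 2*√2 ≈ 2.8284)
r(A, X) = 2*√2
(-25771 + r(27 - 1*(-25), 76))*(-9255 + w(6, 4)*1232) = (-25771 + 2*√2)*(-9255 - 35*1232) = (-25771 + 2*√2)*(-9255 - 43120) = (-25771 + 2*√2)*(-52375) = 1349756125 - 104750*√2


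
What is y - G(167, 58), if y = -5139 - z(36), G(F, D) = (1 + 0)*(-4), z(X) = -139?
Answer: -4996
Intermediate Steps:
G(F, D) = -4 (G(F, D) = 1*(-4) = -4)
y = -5000 (y = -5139 - 1*(-139) = -5139 + 139 = -5000)
y - G(167, 58) = -5000 - 1*(-4) = -5000 + 4 = -4996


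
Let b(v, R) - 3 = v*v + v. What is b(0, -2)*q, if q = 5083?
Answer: 15249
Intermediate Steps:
b(v, R) = 3 + v + v² (b(v, R) = 3 + (v*v + v) = 3 + (v² + v) = 3 + (v + v²) = 3 + v + v²)
b(0, -2)*q = (3 + 0 + 0²)*5083 = (3 + 0 + 0)*5083 = 3*5083 = 15249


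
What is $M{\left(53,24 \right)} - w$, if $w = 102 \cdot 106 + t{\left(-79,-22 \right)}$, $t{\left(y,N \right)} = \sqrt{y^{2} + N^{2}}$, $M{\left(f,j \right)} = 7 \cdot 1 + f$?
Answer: $-10752 - 5 \sqrt{269} \approx -10834.0$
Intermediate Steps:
$M{\left(f,j \right)} = 7 + f$
$t{\left(y,N \right)} = \sqrt{N^{2} + y^{2}}$
$w = 10812 + 5 \sqrt{269}$ ($w = 102 \cdot 106 + \sqrt{\left(-22\right)^{2} + \left(-79\right)^{2}} = 10812 + \sqrt{484 + 6241} = 10812 + \sqrt{6725} = 10812 + 5 \sqrt{269} \approx 10894.0$)
$M{\left(53,24 \right)} - w = \left(7 + 53\right) - \left(10812 + 5 \sqrt{269}\right) = 60 - \left(10812 + 5 \sqrt{269}\right) = -10752 - 5 \sqrt{269}$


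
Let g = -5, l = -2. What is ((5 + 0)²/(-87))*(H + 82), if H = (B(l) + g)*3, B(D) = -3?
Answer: -50/3 ≈ -16.667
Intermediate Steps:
H = -24 (H = (-3 - 5)*3 = -8*3 = -24)
((5 + 0)²/(-87))*(H + 82) = ((5 + 0)²/(-87))*(-24 + 82) = (5²*(-1/87))*58 = (25*(-1/87))*58 = -25/87*58 = -50/3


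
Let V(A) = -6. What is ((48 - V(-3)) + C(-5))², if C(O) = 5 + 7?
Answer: 4356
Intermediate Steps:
C(O) = 12
((48 - V(-3)) + C(-5))² = ((48 - 1*(-6)) + 12)² = ((48 + 6) + 12)² = (54 + 12)² = 66² = 4356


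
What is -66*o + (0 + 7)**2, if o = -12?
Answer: 841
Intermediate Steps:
-66*o + (0 + 7)**2 = -66*(-12) + (0 + 7)**2 = 792 + 7**2 = 792 + 49 = 841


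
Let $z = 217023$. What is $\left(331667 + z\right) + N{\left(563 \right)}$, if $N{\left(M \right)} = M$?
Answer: $549253$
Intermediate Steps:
$\left(331667 + z\right) + N{\left(563 \right)} = \left(331667 + 217023\right) + 563 = 548690 + 563 = 549253$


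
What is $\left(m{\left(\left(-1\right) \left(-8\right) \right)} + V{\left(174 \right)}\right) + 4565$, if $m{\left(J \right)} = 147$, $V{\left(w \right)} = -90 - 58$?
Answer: $4564$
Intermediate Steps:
$V{\left(w \right)} = -148$
$\left(m{\left(\left(-1\right) \left(-8\right) \right)} + V{\left(174 \right)}\right) + 4565 = \left(147 - 148\right) + 4565 = -1 + 4565 = 4564$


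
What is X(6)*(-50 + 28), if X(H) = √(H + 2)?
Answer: -44*√2 ≈ -62.225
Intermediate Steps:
X(H) = √(2 + H)
X(6)*(-50 + 28) = √(2 + 6)*(-50 + 28) = √8*(-22) = (2*√2)*(-22) = -44*√2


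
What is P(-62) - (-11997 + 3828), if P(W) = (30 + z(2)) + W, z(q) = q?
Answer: 8139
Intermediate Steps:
P(W) = 32 + W (P(W) = (30 + 2) + W = 32 + W)
P(-62) - (-11997 + 3828) = (32 - 62) - (-11997 + 3828) = -30 - 1*(-8169) = -30 + 8169 = 8139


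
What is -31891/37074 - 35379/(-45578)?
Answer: -35471738/422439693 ≈ -0.083969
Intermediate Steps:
-31891/37074 - 35379/(-45578) = -31891*1/37074 - 35379*(-1/45578) = -31891/37074 + 35379/45578 = -35471738/422439693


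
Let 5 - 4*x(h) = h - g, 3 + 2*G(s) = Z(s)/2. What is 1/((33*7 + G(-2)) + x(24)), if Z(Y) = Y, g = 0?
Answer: 4/897 ≈ 0.0044593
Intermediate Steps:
G(s) = -3/2 + s/4 (G(s) = -3/2 + (s/2)/2 = -3/2 + s/4)
x(h) = 5/4 - h/4 (x(h) = 5/4 - (h - 1*0)/4 = 5/4 - (h + 0)/4 = 5/4 - h/4)
1/((33*7 + G(-2)) + x(24)) = 1/((33*7 + (-3/2 + (1/4)*(-2))) + (5/4 - 1/4*24)) = 1/((231 + (-3/2 - 1/2)) + (5/4 - 6)) = 1/((231 - 2) - 19/4) = 1/(229 - 19/4) = 1/(897/4) = 4/897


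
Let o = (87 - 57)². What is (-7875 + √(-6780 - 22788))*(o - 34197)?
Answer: 262213875 - 266376*I*√462 ≈ 2.6221e+8 - 5.7255e+6*I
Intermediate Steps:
o = 900 (o = 30² = 900)
(-7875 + √(-6780 - 22788))*(o - 34197) = (-7875 + √(-6780 - 22788))*(900 - 34197) = (-7875 + √(-29568))*(-33297) = (-7875 + 8*I*√462)*(-33297) = 262213875 - 266376*I*√462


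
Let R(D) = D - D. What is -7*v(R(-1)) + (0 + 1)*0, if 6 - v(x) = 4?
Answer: -14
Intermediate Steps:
R(D) = 0
v(x) = 2 (v(x) = 6 - 1*4 = 6 - 4 = 2)
-7*v(R(-1)) + (0 + 1)*0 = -7*2 + (0 + 1)*0 = -14 + 1*0 = -14 + 0 = -14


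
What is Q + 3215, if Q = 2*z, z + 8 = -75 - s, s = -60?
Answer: 3169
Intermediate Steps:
z = -23 (z = -8 + (-75 - 1*(-60)) = -8 + (-75 + 60) = -8 - 15 = -23)
Q = -46 (Q = 2*(-23) = -46)
Q + 3215 = -46 + 3215 = 3169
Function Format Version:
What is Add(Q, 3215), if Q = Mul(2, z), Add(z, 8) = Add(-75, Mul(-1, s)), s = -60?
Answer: 3169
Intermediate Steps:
z = -23 (z = Add(-8, Add(-75, Mul(-1, -60))) = Add(-8, Add(-75, 60)) = Add(-8, -15) = -23)
Q = -46 (Q = Mul(2, -23) = -46)
Add(Q, 3215) = Add(-46, 3215) = 3169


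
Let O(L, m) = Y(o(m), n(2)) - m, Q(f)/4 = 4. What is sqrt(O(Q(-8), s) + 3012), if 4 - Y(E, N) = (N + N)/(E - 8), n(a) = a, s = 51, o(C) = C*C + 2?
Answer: sqrt(19966373745)/2595 ≈ 54.452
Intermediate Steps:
Q(f) = 16 (Q(f) = 4*4 = 16)
o(C) = 2 + C**2 (o(C) = C**2 + 2 = 2 + C**2)
Y(E, N) = 4 - 2*N/(-8 + E) (Y(E, N) = 4 - (N + N)/(E - 8) = 4 - 2*N/(-8 + E))
O(L, m) = -m + 2*(-14 + 2*m**2)/(-6 + m**2) (O(L, m) = 2*(-16 - 1*2 + 2*(2 + m**2))/(-8 + (2 + m**2)) - m = 2*(-16 - 2 + (4 + 2*m**2))/(-6 + m**2) - m = 2*(-14 + 2*m**2)/(-6 + m**2) - m = -m + 2*(-14 + 2*m**2)/(-6 + m**2))
sqrt(O(Q(-8), s) + 3012) = sqrt((-28 + 4*51**2 - 1*51*(-6 + 51**2))/(-6 + 51**2) + 3012) = sqrt((-28 + 4*2601 - 1*51*(-6 + 2601))/(-6 + 2601) + 3012) = sqrt((-28 + 10404 - 1*51*2595)/2595 + 3012) = sqrt((-28 + 10404 - 132345)/2595 + 3012) = sqrt((1/2595)*(-121969) + 3012) = sqrt(-121969/2595 + 3012) = sqrt(7694171/2595) = sqrt(19966373745)/2595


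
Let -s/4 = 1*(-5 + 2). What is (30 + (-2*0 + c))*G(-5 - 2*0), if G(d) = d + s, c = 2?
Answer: 224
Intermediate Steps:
s = 12 (s = -4*(-5 + 2) = -4*(-3) = 12)
G(d) = 12 + d (G(d) = d + 12 = 12 + d)
(30 + (-2*0 + c))*G(-5 - 2*0) = (30 + (-2*0 + 2))*(12 + (-5 - 2*0)) = (30 + (0 + 2))*(12 + (-5 + 0)) = (30 + 2)*(12 - 5) = 32*7 = 224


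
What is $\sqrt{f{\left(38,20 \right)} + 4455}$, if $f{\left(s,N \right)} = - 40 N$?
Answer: $\sqrt{3655} \approx 60.457$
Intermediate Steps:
$\sqrt{f{\left(38,20 \right)} + 4455} = \sqrt{\left(-40\right) 20 + 4455} = \sqrt{-800 + 4455} = \sqrt{3655}$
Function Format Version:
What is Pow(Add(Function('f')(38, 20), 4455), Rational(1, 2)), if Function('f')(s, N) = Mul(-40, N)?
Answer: Pow(3655, Rational(1, 2)) ≈ 60.457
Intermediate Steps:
Pow(Add(Function('f')(38, 20), 4455), Rational(1, 2)) = Pow(Add(Mul(-40, 20), 4455), Rational(1, 2)) = Pow(Add(-800, 4455), Rational(1, 2)) = Pow(3655, Rational(1, 2))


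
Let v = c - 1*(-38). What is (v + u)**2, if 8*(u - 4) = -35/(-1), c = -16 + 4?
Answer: 75625/64 ≈ 1181.6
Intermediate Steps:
c = -12
v = 26 (v = -12 - 1*(-38) = -12 + 38 = 26)
u = 67/8 (u = 4 + (-35/(-1))/8 = 4 + (-35*(-1))/8 = 4 + (1/8)*35 = 4 + 35/8 = 67/8 ≈ 8.3750)
(v + u)**2 = (26 + 67/8)**2 = (275/8)**2 = 75625/64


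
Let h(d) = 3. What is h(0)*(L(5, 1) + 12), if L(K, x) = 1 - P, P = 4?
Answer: 27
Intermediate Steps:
L(K, x) = -3 (L(K, x) = 1 - 1*4 = 1 - 4 = -3)
h(0)*(L(5, 1) + 12) = 3*(-3 + 12) = 3*9 = 27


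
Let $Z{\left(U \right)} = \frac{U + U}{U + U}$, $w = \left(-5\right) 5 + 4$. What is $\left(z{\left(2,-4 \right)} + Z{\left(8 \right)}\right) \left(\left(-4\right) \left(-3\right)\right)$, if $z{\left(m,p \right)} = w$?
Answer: $-240$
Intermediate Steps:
$w = -21$ ($w = -25 + 4 = -21$)
$z{\left(m,p \right)} = -21$
$Z{\left(U \right)} = 1$ ($Z{\left(U \right)} = \frac{2 U}{2 U} = 2 U \frac{1}{2 U} = 1$)
$\left(z{\left(2,-4 \right)} + Z{\left(8 \right)}\right) \left(\left(-4\right) \left(-3\right)\right) = \left(-21 + 1\right) \left(\left(-4\right) \left(-3\right)\right) = \left(-20\right) 12 = -240$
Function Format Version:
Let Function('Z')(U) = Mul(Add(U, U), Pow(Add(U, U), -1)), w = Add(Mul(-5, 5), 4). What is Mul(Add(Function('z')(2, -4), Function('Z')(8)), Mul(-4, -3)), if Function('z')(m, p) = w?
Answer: -240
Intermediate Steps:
w = -21 (w = Add(-25, 4) = -21)
Function('z')(m, p) = -21
Function('Z')(U) = 1 (Function('Z')(U) = Mul(Mul(2, U), Pow(Mul(2, U), -1)) = Mul(Mul(2, U), Mul(Rational(1, 2), Pow(U, -1))) = 1)
Mul(Add(Function('z')(2, -4), Function('Z')(8)), Mul(-4, -3)) = Mul(Add(-21, 1), Mul(-4, -3)) = Mul(-20, 12) = -240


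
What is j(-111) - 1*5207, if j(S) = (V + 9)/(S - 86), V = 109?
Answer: -1025897/197 ≈ -5207.6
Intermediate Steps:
j(S) = 118/(-86 + S) (j(S) = (109 + 9)/(S - 86) = 118/(-86 + S))
j(-111) - 1*5207 = 118/(-86 - 111) - 1*5207 = 118/(-197) - 5207 = 118*(-1/197) - 5207 = -118/197 - 5207 = -1025897/197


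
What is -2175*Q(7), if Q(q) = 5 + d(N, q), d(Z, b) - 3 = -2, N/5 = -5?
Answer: -13050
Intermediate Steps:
N = -25 (N = 5*(-5) = -25)
d(Z, b) = 1 (d(Z, b) = 3 - 2 = 1)
Q(q) = 6 (Q(q) = 5 + 1 = 6)
-2175*Q(7) = -2175*6 = -13050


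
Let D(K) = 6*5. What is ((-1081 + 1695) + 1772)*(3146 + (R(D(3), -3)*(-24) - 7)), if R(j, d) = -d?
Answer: 7317862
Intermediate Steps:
D(K) = 30
((-1081 + 1695) + 1772)*(3146 + (R(D(3), -3)*(-24) - 7)) = ((-1081 + 1695) + 1772)*(3146 + (-1*(-3)*(-24) - 7)) = (614 + 1772)*(3146 + (3*(-24) - 7)) = 2386*(3146 + (-72 - 7)) = 2386*(3146 - 79) = 2386*3067 = 7317862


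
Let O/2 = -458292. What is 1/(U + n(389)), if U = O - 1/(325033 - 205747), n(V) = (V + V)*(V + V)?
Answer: -119286/37133731801 ≈ -3.2123e-6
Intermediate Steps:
O = -916584 (O = 2*(-458292) = -916584)
n(V) = 4*V² (n(V) = (2*V)*(2*V) = 4*V²)
U = -109335639025/119286 (U = -916584 - 1/(325033 - 205747) = -916584 - 1/119286 = -109335639025/119286 ≈ -9.1658e+5)
1/(U + n(389)) = 1/(-109335639025/119286 + 4*389²) = 1/(-109335639025/119286 + 4*151321) = 1/(-109335639025/119286 + 605284) = 1/(-37133731801/119286) = -119286/37133731801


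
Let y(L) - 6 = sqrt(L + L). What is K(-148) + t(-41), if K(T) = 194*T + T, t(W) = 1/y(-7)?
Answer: (-28860*sqrt(14) + 173159*I)/(sqrt(14) - 6*I) ≈ -28860.0 - 0.074837*I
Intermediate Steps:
y(L) = 6 + sqrt(2)*sqrt(L) (y(L) = 6 + sqrt(L + L) = 6 + sqrt(2*L) = 6 + sqrt(2)*sqrt(L))
t(W) = 1/(6 + I*sqrt(14)) (t(W) = 1/(6 + sqrt(2)*sqrt(-7)) = 1/(6 + sqrt(2)*(I*sqrt(7))) = 1/(6 + I*sqrt(14)))
K(T) = 195*T
K(-148) + t(-41) = 195*(-148) + (3/25 - I*sqrt(14)/50) = -28860 + (3/25 - I*sqrt(14)/50) = -721497/25 - I*sqrt(14)/50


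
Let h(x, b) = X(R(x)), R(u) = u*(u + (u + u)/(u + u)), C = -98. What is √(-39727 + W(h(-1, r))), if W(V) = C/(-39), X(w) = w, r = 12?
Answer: I*√60420945/39 ≈ 199.31*I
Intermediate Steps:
R(u) = u*(1 + u) (R(u) = u*(u + (2*u)/((2*u))) = u*(u + (2*u)*(1/(2*u))) = u*(u + 1) = u*(1 + u))
h(x, b) = x*(1 + x)
W(V) = 98/39 (W(V) = -98/(-39) = -98*(-1/39) = 98/39)
√(-39727 + W(h(-1, r))) = √(-39727 + 98/39) = √(-1549255/39) = I*√60420945/39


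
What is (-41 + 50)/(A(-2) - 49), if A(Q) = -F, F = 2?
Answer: -3/17 ≈ -0.17647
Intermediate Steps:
A(Q) = -2 (A(Q) = -1*2 = -2)
(-41 + 50)/(A(-2) - 49) = (-41 + 50)/(-2 - 49) = 9/(-51) = 9*(-1/51) = -3/17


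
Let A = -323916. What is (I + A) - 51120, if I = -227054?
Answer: -602090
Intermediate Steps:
(I + A) - 51120 = (-227054 - 323916) - 51120 = -550970 - 51120 = -602090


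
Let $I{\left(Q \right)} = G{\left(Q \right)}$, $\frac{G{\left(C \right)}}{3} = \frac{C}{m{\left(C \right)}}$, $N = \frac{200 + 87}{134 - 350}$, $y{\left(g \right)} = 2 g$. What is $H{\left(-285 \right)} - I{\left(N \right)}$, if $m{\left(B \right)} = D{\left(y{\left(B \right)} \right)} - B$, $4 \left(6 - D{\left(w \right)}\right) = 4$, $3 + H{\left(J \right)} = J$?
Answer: $- \frac{392835}{1367} \approx -287.37$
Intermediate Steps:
$H{\left(J \right)} = -3 + J$
$D{\left(w \right)} = 5$ ($D{\left(w \right)} = 6 - 1 = 5$)
$m{\left(B \right)} = 5 - B$
$N = - \frac{287}{216}$ ($N = \frac{287}{-216} = 287 \left(- \frac{1}{216}\right) = - \frac{287}{216} \approx -1.3287$)
$G{\left(C \right)} = \frac{3 C}{5 - C}$ ($G{\left(C \right)} = 3 \frac{C}{5 - C} = \frac{3 C}{5 - C}$)
$I{\left(Q \right)} = - \frac{3 Q}{-5 + Q}$
$H{\left(-285 \right)} - I{\left(N \right)} = \left(-3 - 285\right) - \left(-3\right) \left(- \frac{287}{216}\right) \frac{1}{-5 - \frac{287}{216}} = -288 - \left(-3\right) \left(- \frac{287}{216}\right) \frac{1}{- \frac{1367}{216}} = -288 - \left(-3\right) \left(- \frac{287}{216}\right) \left(- \frac{216}{1367}\right) = -288 - - \frac{861}{1367} = -288 + \frac{861}{1367} = - \frac{392835}{1367}$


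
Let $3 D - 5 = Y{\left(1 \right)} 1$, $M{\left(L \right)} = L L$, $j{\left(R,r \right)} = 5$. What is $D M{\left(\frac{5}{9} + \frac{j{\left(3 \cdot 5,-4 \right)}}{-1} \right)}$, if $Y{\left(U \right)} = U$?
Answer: $\frac{3200}{81} \approx 39.506$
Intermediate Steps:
$M{\left(L \right)} = L^{2}$
$D = 2$ ($D = \frac{5}{3} + \frac{1 \cdot 1}{3} = \frac{5}{3} + \frac{1}{3} \cdot 1 = \frac{5}{3} + \frac{1}{3} = 2$)
$D M{\left(\frac{5}{9} + \frac{j{\left(3 \cdot 5,-4 \right)}}{-1} \right)} = 2 \left(\frac{5}{9} + \frac{5}{-1}\right)^{2} = 2 \left(5 \cdot \frac{1}{9} + 5 \left(-1\right)\right)^{2} = 2 \left(\frac{5}{9} - 5\right)^{2} = 2 \left(- \frac{40}{9}\right)^{2} = 2 \cdot \frac{1600}{81} = \frac{3200}{81}$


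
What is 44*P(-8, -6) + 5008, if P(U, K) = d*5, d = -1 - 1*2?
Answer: 4348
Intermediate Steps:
d = -3 (d = -1 - 2 = -3)
P(U, K) = -15 (P(U, K) = -3*5 = -15)
44*P(-8, -6) + 5008 = 44*(-15) + 5008 = -660 + 5008 = 4348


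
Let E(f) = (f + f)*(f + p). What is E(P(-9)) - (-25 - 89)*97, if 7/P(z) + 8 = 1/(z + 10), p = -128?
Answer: 11316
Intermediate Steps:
P(z) = 7/(-8 + 1/(10 + z)) (P(z) = 7/(-8 + 1/(z + 10)) = 7/(-8 + 1/(10 + z)))
E(f) = 2*f*(-128 + f) (E(f) = (f + f)*(f - 128) = (2*f)*(-128 + f) = 2*f*(-128 + f))
E(P(-9)) - (-25 - 89)*97 = 2*(7*(-10 - 1*(-9))/(79 + 8*(-9)))*(-128 + 7*(-10 - 1*(-9))/(79 + 8*(-9))) - (-25 - 89)*97 = 2*(7*(-10 + 9)/(79 - 72))*(-128 + 7*(-10 + 9)/(79 - 72)) - (-114)*97 = 2*(7*(-1)/7)*(-128 + 7*(-1)/7) - 1*(-11058) = 2*(7*(⅐)*(-1))*(-128 + 7*(⅐)*(-1)) + 11058 = 2*(-1)*(-128 - 1) + 11058 = 2*(-1)*(-129) + 11058 = 258 + 11058 = 11316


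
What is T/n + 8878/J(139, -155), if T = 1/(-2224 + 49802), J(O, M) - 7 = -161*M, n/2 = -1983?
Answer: 837614198291/2355094157388 ≈ 0.35566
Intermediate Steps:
n = -3966 (n = 2*(-1983) = -3966)
J(O, M) = 7 - 161*M
T = 1/47578 ≈ 2.1018e-5
T/n + 8878/J(139, -155) = (1/47578)/(-3966) + 8878/(7 - 161*(-155)) = (1/47578)*(-1/3966) + 8878/(7 + 24955) = -1/188694348 + 8878/24962 = -1/188694348 + 8878*(1/24962) = -1/188694348 + 4439/12481 = 837614198291/2355094157388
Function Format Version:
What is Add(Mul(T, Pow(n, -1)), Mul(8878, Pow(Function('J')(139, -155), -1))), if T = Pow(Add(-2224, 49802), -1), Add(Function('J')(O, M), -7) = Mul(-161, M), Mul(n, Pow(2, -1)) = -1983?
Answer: Rational(837614198291, 2355094157388) ≈ 0.35566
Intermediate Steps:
n = -3966 (n = Mul(2, -1983) = -3966)
Function('J')(O, M) = Add(7, Mul(-161, M))
T = Rational(1, 47578) (T = Pow(47578, -1) = Rational(1, 47578) ≈ 2.1018e-5)
Add(Mul(T, Pow(n, -1)), Mul(8878, Pow(Function('J')(139, -155), -1))) = Add(Mul(Rational(1, 47578), Pow(-3966, -1)), Mul(8878, Pow(Add(7, Mul(-161, -155)), -1))) = Add(Mul(Rational(1, 47578), Rational(-1, 3966)), Mul(8878, Pow(Add(7, 24955), -1))) = Add(Rational(-1, 188694348), Mul(8878, Pow(24962, -1))) = Add(Rational(-1, 188694348), Mul(8878, Rational(1, 24962))) = Add(Rational(-1, 188694348), Rational(4439, 12481)) = Rational(837614198291, 2355094157388)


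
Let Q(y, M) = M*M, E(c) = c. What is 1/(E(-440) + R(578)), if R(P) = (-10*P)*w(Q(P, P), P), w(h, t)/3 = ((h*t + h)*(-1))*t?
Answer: 1/1938702508002280 ≈ 5.1581e-16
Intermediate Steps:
Q(y, M) = M²
w(h, t) = 3*t*(-h - h*t) (w(h, t) = 3*(((h*t + h)*(-1))*t) = 3*(((h + h*t)*(-1))*t) = 3*((-h - h*t)*t) = 3*(t*(-h - h*t)) = 3*t*(-h - h*t))
R(P) = 30*P⁴*(1 + P) (R(P) = (-10*P)*(-3*P²*P*(1 + P)) = (-10*P)*(-3*P³*(1 + P)) = 30*P⁴*(1 + P))
1/(E(-440) + R(578)) = 1/(-440 + 30*578⁴*(1 + 578)) = 1/(-440 + 30*111612119056*579) = 1/(-440 + 1938702508002720) = 1/1938702508002280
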